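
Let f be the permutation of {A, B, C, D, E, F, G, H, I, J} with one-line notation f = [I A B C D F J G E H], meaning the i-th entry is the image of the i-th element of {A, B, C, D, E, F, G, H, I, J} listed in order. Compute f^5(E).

I

Tracing E → D → … returns to E after 6 steps, so E lies in a 6-cycle (A, I, E, D, C, B).
Stepping 5 places around the cycle: E → D → C → B → A → I.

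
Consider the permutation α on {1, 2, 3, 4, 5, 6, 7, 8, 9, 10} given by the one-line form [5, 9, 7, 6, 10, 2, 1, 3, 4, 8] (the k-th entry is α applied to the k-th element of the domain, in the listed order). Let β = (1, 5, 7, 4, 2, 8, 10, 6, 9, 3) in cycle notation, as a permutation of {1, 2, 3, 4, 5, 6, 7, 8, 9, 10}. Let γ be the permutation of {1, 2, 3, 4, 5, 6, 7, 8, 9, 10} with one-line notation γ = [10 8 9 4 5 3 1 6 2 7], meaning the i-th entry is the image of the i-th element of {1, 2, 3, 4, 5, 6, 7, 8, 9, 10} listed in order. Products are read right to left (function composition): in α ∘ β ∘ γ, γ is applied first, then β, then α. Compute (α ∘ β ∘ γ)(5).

Chase 5: γ(5) = 5; β(5) = 7; α(7) = 1. Hence (α ∘ β ∘ γ)(5) = 1.

1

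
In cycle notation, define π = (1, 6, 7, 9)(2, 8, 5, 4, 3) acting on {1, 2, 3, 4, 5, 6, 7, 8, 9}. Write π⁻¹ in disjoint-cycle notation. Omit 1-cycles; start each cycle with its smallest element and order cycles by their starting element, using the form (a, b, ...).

(1, 9, 7, 6)(2, 3, 4, 5, 8)

If π sends a → b within a cycle, π⁻¹ sends b → a; equivalently, reverse each cycle.
After reversing and putting each cycle's least element first, π⁻¹ = (1, 9, 7, 6)(2, 3, 4, 5, 8).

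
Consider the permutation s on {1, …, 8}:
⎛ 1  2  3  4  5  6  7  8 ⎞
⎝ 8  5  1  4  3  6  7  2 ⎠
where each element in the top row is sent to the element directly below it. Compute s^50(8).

Tracing 8 → 2 → … returns to 8 after 5 steps, so 8 lies in a 5-cycle (1, 8, 2, 5, 3).
On a 5-cycle, s^5 is the identity, so s^50 = s^0 there (50 ≡ 0 mod 5).
So s^50(8) = 8.

8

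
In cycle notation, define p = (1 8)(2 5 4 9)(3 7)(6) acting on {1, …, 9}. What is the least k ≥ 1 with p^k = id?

4

The cycle type of p is (4, 2, 2, 1).
The order is lcm(4, 2, 2) = 4.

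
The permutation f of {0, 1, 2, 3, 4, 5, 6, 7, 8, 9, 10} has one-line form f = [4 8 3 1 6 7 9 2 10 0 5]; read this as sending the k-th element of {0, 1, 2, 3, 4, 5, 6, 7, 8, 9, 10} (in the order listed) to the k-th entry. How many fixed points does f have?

0

No element satisfies f(x) = x, so there are 0 fixed points.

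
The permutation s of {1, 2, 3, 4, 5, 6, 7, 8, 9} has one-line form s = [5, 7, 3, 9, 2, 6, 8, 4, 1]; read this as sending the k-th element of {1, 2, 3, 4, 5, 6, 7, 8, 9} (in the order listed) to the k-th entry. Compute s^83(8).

7

Tracing 8 → 4 → … returns to 8 after 7 steps, so 8 lies in a 7-cycle (1 5 2 7 8 4 9).
Powers repeat with period 7 on this cycle, and 83 mod 7 = 6, so s^83(8) = s^6(8).
Stepping 6 places around the cycle: 8 → 4 → 9 → 1 → 5 → 2 → 7.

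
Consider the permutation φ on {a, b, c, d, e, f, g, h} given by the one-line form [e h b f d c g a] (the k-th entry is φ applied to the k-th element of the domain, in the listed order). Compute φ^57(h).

Tracing h → a → … returns to h after 7 steps, so h lies in a 7-cycle (a e d f c b h).
Powers repeat with period 7 on this cycle, and 57 mod 7 = 1, so φ^57(h) = φ^1(h).
Stepping 1 place around the cycle: h → a.

a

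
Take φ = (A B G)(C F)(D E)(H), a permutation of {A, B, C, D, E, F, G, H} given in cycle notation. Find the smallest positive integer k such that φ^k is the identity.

6

The disjoint cycles have lengths 3, 2, 2, 1.
The order of φ is the least common multiple of its cycle lengths: lcm(3, 2, 2) = 6.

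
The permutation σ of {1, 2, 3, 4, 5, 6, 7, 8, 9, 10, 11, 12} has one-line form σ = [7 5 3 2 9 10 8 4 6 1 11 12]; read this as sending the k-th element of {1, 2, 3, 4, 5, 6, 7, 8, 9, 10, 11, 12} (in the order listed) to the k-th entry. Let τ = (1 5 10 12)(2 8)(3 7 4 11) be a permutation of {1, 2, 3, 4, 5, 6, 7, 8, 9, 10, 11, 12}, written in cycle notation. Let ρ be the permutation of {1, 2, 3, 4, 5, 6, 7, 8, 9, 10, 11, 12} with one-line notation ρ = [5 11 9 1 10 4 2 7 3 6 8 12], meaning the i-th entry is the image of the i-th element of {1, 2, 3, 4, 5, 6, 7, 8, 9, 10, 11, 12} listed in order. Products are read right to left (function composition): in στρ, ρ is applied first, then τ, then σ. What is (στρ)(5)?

(στρ)(5) = σ(τ(ρ(5))). ρ(5) = 10, then τ(10) = 12, then σ(12) = 12, so the result is 12.

12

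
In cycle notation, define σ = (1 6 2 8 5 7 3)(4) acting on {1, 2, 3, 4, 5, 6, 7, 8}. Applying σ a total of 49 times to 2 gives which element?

2

2 lies in the 7-cycle (1 6 2 8 5 7 3).
Powers repeat with period 7 on this cycle, and 49 mod 7 = 0, so σ^49(2) = σ^0(2).
So σ^49(2) = 2.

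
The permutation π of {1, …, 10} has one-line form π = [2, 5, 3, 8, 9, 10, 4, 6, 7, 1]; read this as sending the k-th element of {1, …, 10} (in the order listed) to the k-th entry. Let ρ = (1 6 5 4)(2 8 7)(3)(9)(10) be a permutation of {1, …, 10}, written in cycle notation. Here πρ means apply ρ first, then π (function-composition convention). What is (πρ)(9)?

ρ(9) = 9, then π(9) = 7; composing gives (πρ)(9) = 7.

7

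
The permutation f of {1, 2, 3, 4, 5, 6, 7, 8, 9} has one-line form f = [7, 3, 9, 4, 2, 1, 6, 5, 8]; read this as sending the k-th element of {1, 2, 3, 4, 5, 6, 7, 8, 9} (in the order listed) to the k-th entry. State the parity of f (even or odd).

In disjoint-cycle form the cycle lengths are 5, 3, 1.
A cycle is odd iff its length is even; f has 0 even-length cycles, so sgn(f) = (−1)^0 and f is even.

even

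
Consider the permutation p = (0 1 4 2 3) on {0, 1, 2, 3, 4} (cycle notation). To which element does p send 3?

0

In the cycle (0 1 4 2 3), 3 is followed by 0, so p(3) = 0.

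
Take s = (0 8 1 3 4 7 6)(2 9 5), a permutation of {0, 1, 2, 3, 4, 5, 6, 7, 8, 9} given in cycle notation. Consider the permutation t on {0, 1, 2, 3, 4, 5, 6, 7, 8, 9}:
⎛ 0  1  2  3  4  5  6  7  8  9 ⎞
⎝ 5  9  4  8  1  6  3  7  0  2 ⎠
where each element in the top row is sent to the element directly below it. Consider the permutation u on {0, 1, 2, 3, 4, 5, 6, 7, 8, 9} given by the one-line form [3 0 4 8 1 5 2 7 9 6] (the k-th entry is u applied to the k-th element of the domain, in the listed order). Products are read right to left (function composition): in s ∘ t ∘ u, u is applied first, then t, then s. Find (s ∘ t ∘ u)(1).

2

Chase 1: u(1) = 0; t(0) = 5; s(5) = 2. Hence (s ∘ t ∘ u)(1) = 2.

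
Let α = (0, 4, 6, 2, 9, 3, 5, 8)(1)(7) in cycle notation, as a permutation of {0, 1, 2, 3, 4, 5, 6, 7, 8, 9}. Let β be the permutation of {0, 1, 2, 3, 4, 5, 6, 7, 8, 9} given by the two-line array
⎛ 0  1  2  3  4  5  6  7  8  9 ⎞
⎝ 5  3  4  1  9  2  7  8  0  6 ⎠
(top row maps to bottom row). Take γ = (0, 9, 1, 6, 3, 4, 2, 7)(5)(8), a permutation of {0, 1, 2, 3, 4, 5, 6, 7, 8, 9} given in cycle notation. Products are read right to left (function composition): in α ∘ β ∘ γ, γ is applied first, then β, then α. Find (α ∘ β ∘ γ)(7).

8

Apply the permutations in order: γ(7) = 0, then β(0) = 5, then α(5) = 8. So (α ∘ β ∘ γ)(7) = 8.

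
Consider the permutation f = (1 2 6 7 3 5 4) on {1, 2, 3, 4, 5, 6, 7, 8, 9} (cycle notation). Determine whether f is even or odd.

The cycle lengths are 7, 1, 1.
A cycle of length ℓ contributes ℓ−1 transpositions, so f is a product of 6 transpositions — even.

even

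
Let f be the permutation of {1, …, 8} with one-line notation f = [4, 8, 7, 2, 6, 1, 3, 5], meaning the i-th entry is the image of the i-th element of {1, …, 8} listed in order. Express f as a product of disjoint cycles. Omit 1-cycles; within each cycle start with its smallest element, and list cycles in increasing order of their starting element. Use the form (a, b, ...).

(1, 4, 2, 8, 5, 6)(3, 7)

From 1: 1 → 4 → 2 → 8 → 5 → 6 → 1, closing the cycle (1, 4, 2, 8, 5, 6).
Continuing from each remaining unvisited element yields (1, 4, 2, 8, 5, 6)(3, 7).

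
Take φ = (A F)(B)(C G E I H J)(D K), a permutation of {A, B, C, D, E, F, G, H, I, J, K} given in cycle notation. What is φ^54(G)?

G

G lies in the 6-cycle (C G E I H J).
Since the cycle has length 6, φ^54 acts on it the same as φ^0 (54 mod 6 = 0).
So φ^54(G) = G.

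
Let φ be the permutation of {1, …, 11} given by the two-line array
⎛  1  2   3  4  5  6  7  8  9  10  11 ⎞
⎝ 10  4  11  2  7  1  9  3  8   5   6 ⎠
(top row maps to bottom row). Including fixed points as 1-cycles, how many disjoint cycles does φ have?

The cycle decomposition is (1 10 5 7 9 8 3 11 6)(2 4), which has 2 cycles (counting 1-cycles).

2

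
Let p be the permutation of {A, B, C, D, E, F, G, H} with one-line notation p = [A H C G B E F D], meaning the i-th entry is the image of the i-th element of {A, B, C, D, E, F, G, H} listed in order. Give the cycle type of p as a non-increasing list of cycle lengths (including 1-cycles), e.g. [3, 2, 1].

[6, 1, 1]

The disjoint cycles are (A)(B, H, D, G, F, E)(C), with lengths 6, 1, 1 in non-increasing order.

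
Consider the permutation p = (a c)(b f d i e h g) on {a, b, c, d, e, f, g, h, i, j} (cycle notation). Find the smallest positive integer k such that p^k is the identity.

14

The disjoint cycles have lengths 7, 2, 1.
Since disjoint cycles commute, ord(p) = lcm(7, 2) = 14.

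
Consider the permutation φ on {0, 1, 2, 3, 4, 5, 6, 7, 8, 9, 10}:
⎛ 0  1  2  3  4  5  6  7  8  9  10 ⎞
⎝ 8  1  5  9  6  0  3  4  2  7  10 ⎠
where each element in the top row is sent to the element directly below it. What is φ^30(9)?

9

Tracing 9 → 7 → … returns to 9 after 5 steps, so 9 lies in a 5-cycle (3 9 7 4 6).
On a 5-cycle, φ^5 is the identity, so φ^30 = φ^0 there (30 ≡ 0 mod 5).
So φ^30(9) = 9.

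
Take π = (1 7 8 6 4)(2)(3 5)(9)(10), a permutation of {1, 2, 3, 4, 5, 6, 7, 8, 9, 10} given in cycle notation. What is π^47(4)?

4 lies in the 5-cycle (1 7 8 6 4).
Since the cycle has length 5, π^47 acts on it the same as π^2 (47 mod 5 = 2).
Stepping 2 places around the cycle: 4 → 1 → 7.

7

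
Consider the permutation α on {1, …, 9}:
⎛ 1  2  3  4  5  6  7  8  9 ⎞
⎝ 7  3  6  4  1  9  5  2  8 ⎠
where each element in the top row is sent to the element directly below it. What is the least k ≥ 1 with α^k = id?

The disjoint-cycle form of α has cycle lengths 5, 3, 1.
The order of α is the least common multiple of its cycle lengths: lcm(5, 3) = 15.

15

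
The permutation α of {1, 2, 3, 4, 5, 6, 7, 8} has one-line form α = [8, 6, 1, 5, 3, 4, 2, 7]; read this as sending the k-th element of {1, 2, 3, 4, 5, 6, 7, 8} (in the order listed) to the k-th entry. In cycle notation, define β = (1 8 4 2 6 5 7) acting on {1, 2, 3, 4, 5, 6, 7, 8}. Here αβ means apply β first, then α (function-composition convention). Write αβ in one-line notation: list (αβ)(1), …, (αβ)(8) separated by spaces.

7 4 1 6 2 3 8 5

For each element, apply β then α: 1 → 8 → 7; 2 → 6 → 4; 3 → 3 → 1; 4 → 2 → 6; 5 → 7 → 2; 6 → 5 → 3; 7 → 1 → 8; 8 → 4 → 5.
So αβ in one-line form is 7 4 1 6 2 3 8 5.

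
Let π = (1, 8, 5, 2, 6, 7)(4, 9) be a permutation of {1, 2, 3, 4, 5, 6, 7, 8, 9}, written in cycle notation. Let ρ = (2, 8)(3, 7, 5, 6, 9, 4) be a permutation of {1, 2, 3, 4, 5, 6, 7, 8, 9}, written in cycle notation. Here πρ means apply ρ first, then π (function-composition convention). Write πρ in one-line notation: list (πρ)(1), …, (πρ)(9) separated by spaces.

Chase each element through ρ then π: 1 → 1 → 8; 2 → 8 → 5; 3 → 7 → 1; 4 → 3 → 3; 5 → 6 → 7; 6 → 9 → 4; 7 → 5 → 2; 8 → 2 → 6; 9 → 4 → 9.
Collecting the images, πρ = [8 5 1 3 7 4 2 6 9].

8 5 1 3 7 4 2 6 9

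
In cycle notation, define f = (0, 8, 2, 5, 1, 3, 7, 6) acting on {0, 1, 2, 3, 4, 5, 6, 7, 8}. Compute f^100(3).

3 lies in the 8-cycle (0, 8, 2, 5, 1, 3, 7, 6).
Since the cycle has length 8, f^100 acts on it the same as f^4 (100 mod 8 = 4).
Advancing 4 steps from 3: 3 → 7 → 6 → 0 → 8.

8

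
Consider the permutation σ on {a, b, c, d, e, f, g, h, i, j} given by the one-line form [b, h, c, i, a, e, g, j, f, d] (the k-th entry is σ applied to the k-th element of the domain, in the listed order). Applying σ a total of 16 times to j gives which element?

j

Tracing j → d → … returns to j after 8 steps, so j lies in an 8-cycle (a, b, h, j, d, i, f, e).
Powers repeat with period 8 on this cycle, and 16 mod 8 = 0, so σ^16(j) = σ^0(j).
So σ^16(j) = j.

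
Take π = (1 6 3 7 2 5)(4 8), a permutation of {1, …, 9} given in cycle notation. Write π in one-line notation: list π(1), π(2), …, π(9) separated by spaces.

Image by image: 1→6, 2→5, 3→7, 4→8, 5→1, 6→3, 7→2, 8→4, 9→9.
Listing these in domain order gives 6 5 7 8 1 3 2 4 9.

6 5 7 8 1 3 2 4 9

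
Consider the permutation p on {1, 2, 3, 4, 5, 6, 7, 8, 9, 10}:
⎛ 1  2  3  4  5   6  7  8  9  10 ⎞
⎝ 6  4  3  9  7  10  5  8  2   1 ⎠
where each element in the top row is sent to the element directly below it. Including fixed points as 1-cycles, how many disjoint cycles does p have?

5

The cycle decomposition is (1, 6, 10)(2, 4, 9)(3)(5, 7)(8), which has 5 cycles (counting 1-cycles).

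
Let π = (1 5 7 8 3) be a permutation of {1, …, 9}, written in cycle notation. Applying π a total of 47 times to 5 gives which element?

5 lies in the 5-cycle (1 5 7 8 3).
Powers repeat with period 5 on this cycle, and 47 mod 5 = 2, so π^47(5) = π^2(5).
Stepping 2 places around the cycle: 5 → 7 → 8.

8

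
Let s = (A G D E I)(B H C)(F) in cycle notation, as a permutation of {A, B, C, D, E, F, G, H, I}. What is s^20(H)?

B

H lies in the 3-cycle (B H C).
On a 3-cycle, s^3 is the identity, so s^20 = s^2 there (20 ≡ 2 mod 3).
Advancing 2 steps from H: H → C → B.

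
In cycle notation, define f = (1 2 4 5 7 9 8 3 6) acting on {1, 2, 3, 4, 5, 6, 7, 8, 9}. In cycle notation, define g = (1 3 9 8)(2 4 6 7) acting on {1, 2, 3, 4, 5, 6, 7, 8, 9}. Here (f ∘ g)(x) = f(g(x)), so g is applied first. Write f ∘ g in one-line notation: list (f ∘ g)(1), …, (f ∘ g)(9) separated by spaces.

(f ∘ g)(x) = f(g(x)). Computing each image: f(g(1)) = f(3) = 6, f(g(2)) = f(4) = 5, f(g(3)) = f(9) = 8, f(g(4)) = f(6) = 1, f(g(5)) = f(5) = 7, f(g(6)) = f(7) = 9, f(g(7)) = f(2) = 4, f(g(8)) = f(1) = 2, f(g(9)) = f(8) = 3.
Hence f ∘ g = [6 5 8 1 7 9 4 2 3].

6 5 8 1 7 9 4 2 3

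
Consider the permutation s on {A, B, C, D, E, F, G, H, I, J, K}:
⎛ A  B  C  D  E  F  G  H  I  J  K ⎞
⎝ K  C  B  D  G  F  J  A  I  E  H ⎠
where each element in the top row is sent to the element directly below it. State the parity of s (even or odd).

In disjoint-cycle form the cycle lengths are 3, 3, 2, 1, 1, 1.
A cycle is odd iff its length is even; s has 1 even-length cycle, so sgn(s) = (−1)^1 and s is odd.

odd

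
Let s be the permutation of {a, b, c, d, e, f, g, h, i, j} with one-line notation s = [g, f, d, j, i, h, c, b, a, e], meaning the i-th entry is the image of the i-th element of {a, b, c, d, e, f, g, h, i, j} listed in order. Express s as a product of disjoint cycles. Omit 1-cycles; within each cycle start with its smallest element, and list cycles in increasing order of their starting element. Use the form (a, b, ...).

From a: a → g → c → d → j → e → i → a, closing the cycle (a, g, c, d, j, e, i).
Repeating from the next unused element and collecting all non-trivial cycles gives (a, g, c, d, j, e, i)(b, f, h).

(a, g, c, d, j, e, i)(b, f, h)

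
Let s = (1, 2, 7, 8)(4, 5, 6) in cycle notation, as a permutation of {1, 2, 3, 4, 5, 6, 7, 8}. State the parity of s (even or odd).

The cycle lengths are 4, 3, 1.
A cycle is odd iff its length is even; s has 1 even-length cycle, so sgn(s) = (−1)^1 and s is odd.

odd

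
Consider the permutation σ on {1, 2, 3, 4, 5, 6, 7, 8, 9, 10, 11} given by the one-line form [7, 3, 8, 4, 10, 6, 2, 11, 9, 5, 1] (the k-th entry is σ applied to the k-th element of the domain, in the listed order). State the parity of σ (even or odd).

even

In disjoint-cycle form the cycle lengths are 6, 2, 1, 1, 1.
A cycle of length ℓ contributes ℓ−1 transpositions, so σ is a product of 5 + 1 = 6 transpositions — even.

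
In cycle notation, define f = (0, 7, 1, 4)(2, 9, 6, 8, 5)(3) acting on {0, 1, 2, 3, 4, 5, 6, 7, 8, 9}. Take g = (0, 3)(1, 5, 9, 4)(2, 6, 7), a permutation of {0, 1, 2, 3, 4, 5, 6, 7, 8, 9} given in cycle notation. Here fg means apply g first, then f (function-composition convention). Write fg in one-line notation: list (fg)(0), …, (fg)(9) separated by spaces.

(fg)(x) = f(g(x)). Computing each image: f(g(0)) = f(3) = 3, f(g(1)) = f(5) = 2, f(g(2)) = f(6) = 8, f(g(3)) = f(0) = 7, f(g(4)) = f(1) = 4, f(g(5)) = f(9) = 6, f(g(6)) = f(7) = 1, f(g(7)) = f(2) = 9, f(g(8)) = f(8) = 5, f(g(9)) = f(4) = 0.
Hence fg = [3 2 8 7 4 6 1 9 5 0].

3 2 8 7 4 6 1 9 5 0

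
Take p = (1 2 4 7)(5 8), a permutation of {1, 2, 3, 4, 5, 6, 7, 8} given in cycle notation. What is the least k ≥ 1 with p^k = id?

4

The disjoint cycles have lengths 4, 2, 1, 1.
Since disjoint cycles commute, ord(p) = lcm(4, 2) = 4.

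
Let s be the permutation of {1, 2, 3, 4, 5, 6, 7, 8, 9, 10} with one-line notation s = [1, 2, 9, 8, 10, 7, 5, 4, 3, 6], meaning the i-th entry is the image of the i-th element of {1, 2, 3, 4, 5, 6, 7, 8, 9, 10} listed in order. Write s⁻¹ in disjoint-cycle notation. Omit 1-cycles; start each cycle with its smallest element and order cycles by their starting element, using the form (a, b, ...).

(3, 9)(4, 8)(5, 7, 6, 10)

First write s in disjoint cycles: (3, 9)(4, 8)(5, 10, 6, 7).
Reversing each cycle (and rotating so the smallest element leads) gives s⁻¹ = (3, 9)(4, 8)(5, 7, 6, 10).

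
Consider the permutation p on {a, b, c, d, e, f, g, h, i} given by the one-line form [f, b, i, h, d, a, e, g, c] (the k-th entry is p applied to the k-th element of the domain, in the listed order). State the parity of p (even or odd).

In disjoint-cycle form the cycle lengths are 4, 2, 2, 1.
A cycle of length ℓ contributes ℓ−1 transpositions, so p is a product of 3 + 1 + 1 = 5 transpositions — odd.

odd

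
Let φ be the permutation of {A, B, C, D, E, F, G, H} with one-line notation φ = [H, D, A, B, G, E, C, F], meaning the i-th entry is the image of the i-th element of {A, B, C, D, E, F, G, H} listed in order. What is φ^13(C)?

A

Tracing C → A → … returns to C after 6 steps, so C lies in a 6-cycle (A, H, F, E, G, C).
Powers repeat with period 6 on this cycle, and 13 mod 6 = 1, so φ^13(C) = φ^1(C).
Advancing 1 step from C: C → A.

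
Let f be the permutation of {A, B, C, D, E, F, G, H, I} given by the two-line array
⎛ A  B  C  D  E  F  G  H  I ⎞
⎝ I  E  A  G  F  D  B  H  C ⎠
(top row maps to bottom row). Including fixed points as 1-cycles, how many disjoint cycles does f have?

3

The cycle decomposition is (A, I, C)(B, E, F, D, G)(H), which has 3 cycles (counting 1-cycles).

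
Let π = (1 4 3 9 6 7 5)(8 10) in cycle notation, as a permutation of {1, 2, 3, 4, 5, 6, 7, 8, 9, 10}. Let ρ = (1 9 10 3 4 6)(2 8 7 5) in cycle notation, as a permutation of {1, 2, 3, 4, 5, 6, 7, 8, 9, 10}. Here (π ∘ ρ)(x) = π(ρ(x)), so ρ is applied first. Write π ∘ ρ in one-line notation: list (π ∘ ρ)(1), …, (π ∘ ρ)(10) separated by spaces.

6 10 3 7 2 4 1 5 8 9

(π ∘ ρ)(x) = π(ρ(x)). Computing each image: π(ρ(1)) = π(9) = 6, π(ρ(2)) = π(8) = 10, π(ρ(3)) = π(4) = 3, π(ρ(4)) = π(6) = 7, π(ρ(5)) = π(2) = 2, π(ρ(6)) = π(1) = 4, π(ρ(7)) = π(5) = 1, π(ρ(8)) = π(7) = 5, π(ρ(9)) = π(10) = 8, π(ρ(10)) = π(3) = 9.
Hence π ∘ ρ = [6 10 3 7 2 4 1 5 8 9].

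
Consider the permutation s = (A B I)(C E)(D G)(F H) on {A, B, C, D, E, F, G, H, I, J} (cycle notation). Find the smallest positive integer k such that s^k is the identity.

The disjoint cycles have lengths 3, 2, 2, 2, 1.
The order of s is the least common multiple of its cycle lengths: lcm(3, 2, 2, 2) = 6.

6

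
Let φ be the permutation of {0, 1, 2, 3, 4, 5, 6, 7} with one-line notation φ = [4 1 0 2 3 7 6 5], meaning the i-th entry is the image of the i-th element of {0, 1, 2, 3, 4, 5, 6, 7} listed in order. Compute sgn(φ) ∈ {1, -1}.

In disjoint-cycle form the cycle lengths are 4, 2, 1, 1.
A cycle of length ℓ contributes ℓ−1 transpositions, so φ is a product of 3 + 1 = 4 transpositions — even.

1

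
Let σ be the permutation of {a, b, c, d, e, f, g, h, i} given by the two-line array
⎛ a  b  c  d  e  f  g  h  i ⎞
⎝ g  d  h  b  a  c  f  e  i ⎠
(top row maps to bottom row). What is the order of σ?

Writing σ as disjoint cycles, the cycle lengths are 6, 2, 1.
The order is lcm(6, 2) = 6.

6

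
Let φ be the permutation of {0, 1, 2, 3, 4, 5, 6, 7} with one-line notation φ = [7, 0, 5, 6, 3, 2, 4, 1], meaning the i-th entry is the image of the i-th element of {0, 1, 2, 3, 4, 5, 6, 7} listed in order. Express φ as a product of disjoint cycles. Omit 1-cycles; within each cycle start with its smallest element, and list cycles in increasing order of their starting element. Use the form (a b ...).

Start at 0 and follow images: 0 → 7 → 1 → 0, giving the cycle (0 7 1).
Repeating from the next unused element and collecting all non-trivial cycles gives (0 7 1)(2 5)(3 6 4).

(0 7 1)(2 5)(3 6 4)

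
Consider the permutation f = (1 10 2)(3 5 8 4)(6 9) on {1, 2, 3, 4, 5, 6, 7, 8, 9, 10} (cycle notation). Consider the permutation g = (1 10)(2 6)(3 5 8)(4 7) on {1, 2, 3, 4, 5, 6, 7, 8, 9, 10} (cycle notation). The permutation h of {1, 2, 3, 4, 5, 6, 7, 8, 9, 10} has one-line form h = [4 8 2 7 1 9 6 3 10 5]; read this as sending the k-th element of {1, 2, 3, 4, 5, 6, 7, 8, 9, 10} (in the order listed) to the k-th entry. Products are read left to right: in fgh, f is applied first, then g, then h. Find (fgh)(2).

5

Chase 2: f(2) = 1; g(1) = 10; h(10) = 5. Hence (fgh)(2) = 5.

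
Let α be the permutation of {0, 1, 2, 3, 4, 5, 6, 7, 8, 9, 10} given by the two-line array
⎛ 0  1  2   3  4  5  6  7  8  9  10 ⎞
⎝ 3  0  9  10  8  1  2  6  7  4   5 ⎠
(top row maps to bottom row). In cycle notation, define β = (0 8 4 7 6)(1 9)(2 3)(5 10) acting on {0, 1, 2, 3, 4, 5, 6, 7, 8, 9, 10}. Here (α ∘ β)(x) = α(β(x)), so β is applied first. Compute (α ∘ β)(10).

1

(α ∘ β)(10) = α(β(10)). β(10) = 5, then α(5) = 1. So (α ∘ β)(10) = 1.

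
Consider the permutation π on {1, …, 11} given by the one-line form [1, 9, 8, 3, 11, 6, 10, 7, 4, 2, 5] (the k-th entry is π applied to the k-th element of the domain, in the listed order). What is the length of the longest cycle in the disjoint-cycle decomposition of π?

7

Decomposing into disjoint cycles gives (2, 9, 4, 3, 8, 7, 10)(5, 11); the longest has length 7.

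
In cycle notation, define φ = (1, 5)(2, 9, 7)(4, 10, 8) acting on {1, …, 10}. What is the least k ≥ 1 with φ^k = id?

The cycle type of φ is (3, 3, 2, 1, 1).
Since disjoint cycles commute, ord(φ) = lcm(3, 3, 2) = 6.

6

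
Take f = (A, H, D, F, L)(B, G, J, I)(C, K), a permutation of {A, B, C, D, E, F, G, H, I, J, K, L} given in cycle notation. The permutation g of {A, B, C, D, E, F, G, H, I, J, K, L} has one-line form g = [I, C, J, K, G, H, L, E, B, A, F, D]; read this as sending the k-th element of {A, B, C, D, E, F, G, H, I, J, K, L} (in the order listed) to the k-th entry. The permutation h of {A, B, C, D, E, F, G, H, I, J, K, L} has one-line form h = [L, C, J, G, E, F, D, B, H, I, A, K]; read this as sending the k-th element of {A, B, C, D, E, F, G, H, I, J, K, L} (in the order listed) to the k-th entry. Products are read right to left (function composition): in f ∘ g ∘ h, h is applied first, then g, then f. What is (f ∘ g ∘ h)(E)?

(f ∘ g ∘ h)(E) = f(g(h(E))). h(E) = E, then g(E) = G, then f(G) = J, so the result is J.

J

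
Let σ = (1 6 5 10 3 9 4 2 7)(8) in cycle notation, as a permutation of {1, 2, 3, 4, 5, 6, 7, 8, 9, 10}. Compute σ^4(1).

3

1 lies in the 9-cycle (1 6 5 10 3 9 4 2 7).
Stepping 4 places around the cycle: 1 → 6 → 5 → 10 → 3.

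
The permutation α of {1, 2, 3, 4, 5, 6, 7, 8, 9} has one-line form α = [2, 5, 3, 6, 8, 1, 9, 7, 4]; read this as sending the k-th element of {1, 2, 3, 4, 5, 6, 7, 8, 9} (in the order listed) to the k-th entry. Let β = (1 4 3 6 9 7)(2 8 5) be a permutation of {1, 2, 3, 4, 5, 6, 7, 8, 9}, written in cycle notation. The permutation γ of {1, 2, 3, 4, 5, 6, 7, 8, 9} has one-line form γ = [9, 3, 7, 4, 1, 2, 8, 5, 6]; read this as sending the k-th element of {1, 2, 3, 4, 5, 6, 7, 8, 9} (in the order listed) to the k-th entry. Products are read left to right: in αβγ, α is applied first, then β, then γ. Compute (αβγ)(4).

6

Apply the permutations in order: α(4) = 6, then β(6) = 9, then γ(9) = 6. So (αβγ)(4) = 6.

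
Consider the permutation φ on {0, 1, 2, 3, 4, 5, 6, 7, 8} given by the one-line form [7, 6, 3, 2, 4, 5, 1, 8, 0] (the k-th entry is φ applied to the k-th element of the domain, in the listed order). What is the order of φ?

Writing φ as disjoint cycles, the cycle lengths are 3, 2, 2, 1, 1.
The order is lcm(3, 2, 2) = 6.

6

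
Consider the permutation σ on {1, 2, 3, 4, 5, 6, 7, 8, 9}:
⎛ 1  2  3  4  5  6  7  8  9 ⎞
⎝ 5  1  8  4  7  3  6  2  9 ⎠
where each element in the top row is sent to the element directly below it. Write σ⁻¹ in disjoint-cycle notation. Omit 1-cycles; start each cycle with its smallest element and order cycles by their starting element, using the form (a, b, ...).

The cycle decomposition of σ is (1, 5, 7, 6, 3, 8, 2).
The inverse reverses every cycle; in canonical form, σ⁻¹ = (1, 2, 8, 3, 6, 7, 5).

(1, 2, 8, 3, 6, 7, 5)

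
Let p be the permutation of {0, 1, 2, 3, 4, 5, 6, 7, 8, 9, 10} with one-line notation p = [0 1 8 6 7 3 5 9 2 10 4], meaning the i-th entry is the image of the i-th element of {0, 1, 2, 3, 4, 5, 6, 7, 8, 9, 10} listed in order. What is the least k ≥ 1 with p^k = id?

12

Decomposing into disjoint cycles gives cycle lengths 4, 3, 2, 1, 1.
Since disjoint cycles commute, ord(p) = lcm(4, 3, 2) = 12.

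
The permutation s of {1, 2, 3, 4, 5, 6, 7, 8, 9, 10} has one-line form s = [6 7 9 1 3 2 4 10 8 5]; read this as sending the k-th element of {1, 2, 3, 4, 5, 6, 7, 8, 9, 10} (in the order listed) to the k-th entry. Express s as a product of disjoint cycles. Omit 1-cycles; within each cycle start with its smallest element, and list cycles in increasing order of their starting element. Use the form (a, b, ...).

Start at 1 and follow images: 1 → 6 → 2 → 7 → 4 → 1, giving the cycle (1, 6, 2, 7, 4).
Repeating from the next unused element and collecting all non-trivial cycles gives (1, 6, 2, 7, 4)(3, 9, 8, 10, 5).

(1, 6, 2, 7, 4)(3, 9, 8, 10, 5)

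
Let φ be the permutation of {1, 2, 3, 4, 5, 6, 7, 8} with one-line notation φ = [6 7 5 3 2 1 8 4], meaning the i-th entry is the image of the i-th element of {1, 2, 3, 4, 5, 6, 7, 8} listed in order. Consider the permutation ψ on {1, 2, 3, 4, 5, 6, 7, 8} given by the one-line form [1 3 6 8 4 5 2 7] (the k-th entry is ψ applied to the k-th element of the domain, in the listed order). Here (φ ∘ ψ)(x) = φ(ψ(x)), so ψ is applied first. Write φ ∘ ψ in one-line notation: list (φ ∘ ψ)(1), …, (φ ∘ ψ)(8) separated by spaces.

6 5 1 4 3 2 7 8

(φ ∘ ψ)(x) = φ(ψ(x)). Computing each image: φ(ψ(1)) = φ(1) = 6, φ(ψ(2)) = φ(3) = 5, φ(ψ(3)) = φ(6) = 1, φ(ψ(4)) = φ(8) = 4, φ(ψ(5)) = φ(4) = 3, φ(ψ(6)) = φ(5) = 2, φ(ψ(7)) = φ(2) = 7, φ(ψ(8)) = φ(7) = 8.
Hence φ ∘ ψ = [6 5 1 4 3 2 7 8].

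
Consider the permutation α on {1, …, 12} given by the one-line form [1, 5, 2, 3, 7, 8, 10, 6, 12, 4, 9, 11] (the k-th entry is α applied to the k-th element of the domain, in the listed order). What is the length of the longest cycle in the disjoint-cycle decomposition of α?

Decomposing into disjoint cycles gives (2, 5, 7, 10, 4, 3)(6, 8)(9, 12, 11); the longest has length 6.

6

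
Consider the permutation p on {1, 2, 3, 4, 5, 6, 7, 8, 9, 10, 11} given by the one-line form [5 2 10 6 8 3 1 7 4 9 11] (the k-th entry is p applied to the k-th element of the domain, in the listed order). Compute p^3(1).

7

Tracing 1 → 5 → … returns to 1 after 4 steps, so 1 lies in a 4-cycle (1 5 8 7).
Advancing 3 steps from 1: 1 → 5 → 8 → 7.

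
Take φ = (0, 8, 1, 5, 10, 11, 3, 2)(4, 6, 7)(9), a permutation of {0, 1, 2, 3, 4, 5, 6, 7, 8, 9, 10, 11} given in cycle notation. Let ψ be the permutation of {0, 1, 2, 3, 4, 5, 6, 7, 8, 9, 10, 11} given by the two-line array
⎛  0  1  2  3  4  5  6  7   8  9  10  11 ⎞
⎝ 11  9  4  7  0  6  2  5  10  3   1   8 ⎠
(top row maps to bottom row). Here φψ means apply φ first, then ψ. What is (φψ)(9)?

First apply φ: φ(9) = 9, then ψ(9) = 3. Thus (φψ)(9) = 3.

3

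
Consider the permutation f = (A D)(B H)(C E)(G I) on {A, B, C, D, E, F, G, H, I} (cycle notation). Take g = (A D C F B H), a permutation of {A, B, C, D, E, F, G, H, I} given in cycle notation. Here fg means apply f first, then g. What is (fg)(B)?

f(B) = H, then g(H) = A; composing gives (fg)(B) = A.

A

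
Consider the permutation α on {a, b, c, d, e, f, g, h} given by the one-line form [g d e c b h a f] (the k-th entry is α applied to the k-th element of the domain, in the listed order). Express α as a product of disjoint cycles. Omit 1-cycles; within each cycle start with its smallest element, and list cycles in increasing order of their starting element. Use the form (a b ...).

Start at a and follow images: a → g → a, giving the cycle (a g).
Continuing from each remaining unvisited element yields (a g)(b d c e)(f h).

(a g)(b d c e)(f h)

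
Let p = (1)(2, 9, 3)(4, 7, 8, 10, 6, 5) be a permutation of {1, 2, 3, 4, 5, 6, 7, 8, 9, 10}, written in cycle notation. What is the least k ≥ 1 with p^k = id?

The cycle type of p is (6, 3, 1).
The order of p is the least common multiple of its cycle lengths: lcm(6, 3) = 6.

6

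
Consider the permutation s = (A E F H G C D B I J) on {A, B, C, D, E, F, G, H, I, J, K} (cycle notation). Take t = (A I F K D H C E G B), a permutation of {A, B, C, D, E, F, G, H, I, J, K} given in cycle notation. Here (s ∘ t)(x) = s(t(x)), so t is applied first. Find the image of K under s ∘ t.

B

First apply t: t(K) = D, then s(D) = B. Thus (s ∘ t)(K) = B.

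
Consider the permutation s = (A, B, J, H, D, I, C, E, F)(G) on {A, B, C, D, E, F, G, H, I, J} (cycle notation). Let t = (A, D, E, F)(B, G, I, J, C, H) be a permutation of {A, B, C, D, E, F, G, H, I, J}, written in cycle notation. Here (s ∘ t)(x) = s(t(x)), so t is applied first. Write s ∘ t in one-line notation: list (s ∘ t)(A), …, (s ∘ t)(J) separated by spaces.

(s ∘ t)(x) = s(t(x)). Computing each image: s(t(A)) = s(D) = I, s(t(B)) = s(G) = G, s(t(C)) = s(H) = D, s(t(D)) = s(E) = F, s(t(E)) = s(F) = A, s(t(F)) = s(A) = B, s(t(G)) = s(I) = C, s(t(H)) = s(B) = J, s(t(I)) = s(J) = H, s(t(J)) = s(C) = E.
Hence s ∘ t = [I G D F A B C J H E].

I G D F A B C J H E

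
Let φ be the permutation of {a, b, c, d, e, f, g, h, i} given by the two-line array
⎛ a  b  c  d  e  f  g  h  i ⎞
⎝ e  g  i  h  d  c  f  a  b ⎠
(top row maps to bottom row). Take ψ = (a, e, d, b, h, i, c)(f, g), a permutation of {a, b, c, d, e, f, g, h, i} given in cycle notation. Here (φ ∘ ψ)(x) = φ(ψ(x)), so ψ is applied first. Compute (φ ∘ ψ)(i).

(φ ∘ ψ)(i) = φ(ψ(i)). ψ(i) = c, then φ(c) = i. So (φ ∘ ψ)(i) = i.

i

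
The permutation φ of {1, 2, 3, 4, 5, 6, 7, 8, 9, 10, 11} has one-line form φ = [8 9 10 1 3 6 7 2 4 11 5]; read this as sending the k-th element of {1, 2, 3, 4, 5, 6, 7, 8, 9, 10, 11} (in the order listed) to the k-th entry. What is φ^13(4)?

2

Tracing 4 → 1 → … returns to 4 after 5 steps, so 4 lies in a 5-cycle (1, 8, 2, 9, 4).
On a 5-cycle, φ^5 is the identity, so φ^13 = φ^3 there (13 ≡ 3 mod 5).
Stepping 3 places around the cycle: 4 → 1 → 8 → 2.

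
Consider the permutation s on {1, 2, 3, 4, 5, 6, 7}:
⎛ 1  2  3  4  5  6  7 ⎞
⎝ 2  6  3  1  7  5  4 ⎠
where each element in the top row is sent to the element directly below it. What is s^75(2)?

7

Tracing 2 → 6 → … returns to 2 after 6 steps, so 2 lies in a 6-cycle (1, 2, 6, 5, 7, 4).
On a 6-cycle, s^6 is the identity, so s^75 = s^3 there (75 ≡ 3 mod 6).
Stepping 3 places around the cycle: 2 → 6 → 5 → 7.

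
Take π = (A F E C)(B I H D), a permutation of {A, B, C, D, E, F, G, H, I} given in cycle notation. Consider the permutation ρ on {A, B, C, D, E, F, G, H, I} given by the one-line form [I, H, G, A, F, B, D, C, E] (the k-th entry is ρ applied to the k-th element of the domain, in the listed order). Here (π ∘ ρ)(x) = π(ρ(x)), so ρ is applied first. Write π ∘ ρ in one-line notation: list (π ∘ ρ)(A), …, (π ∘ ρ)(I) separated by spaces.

H D G F E I B A C

(π ∘ ρ)(x) = π(ρ(x)). Computing each image: π(ρ(A)) = π(I) = H, π(ρ(B)) = π(H) = D, π(ρ(C)) = π(G) = G, π(ρ(D)) = π(A) = F, π(ρ(E)) = π(F) = E, π(ρ(F)) = π(B) = I, π(ρ(G)) = π(D) = B, π(ρ(H)) = π(C) = A, π(ρ(I)) = π(E) = C.
Hence π ∘ ρ = [H D G F E I B A C].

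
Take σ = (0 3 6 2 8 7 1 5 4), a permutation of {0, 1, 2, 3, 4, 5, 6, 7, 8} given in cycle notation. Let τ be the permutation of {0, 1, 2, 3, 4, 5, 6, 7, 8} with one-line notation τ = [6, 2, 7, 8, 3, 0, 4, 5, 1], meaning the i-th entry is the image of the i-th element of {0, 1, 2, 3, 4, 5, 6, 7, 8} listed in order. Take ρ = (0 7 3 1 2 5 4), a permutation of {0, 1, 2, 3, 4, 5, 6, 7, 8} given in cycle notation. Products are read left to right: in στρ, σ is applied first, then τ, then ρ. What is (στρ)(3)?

Chase 3: σ(3) = 6; τ(6) = 4; ρ(4) = 0. Hence (στρ)(3) = 0.

0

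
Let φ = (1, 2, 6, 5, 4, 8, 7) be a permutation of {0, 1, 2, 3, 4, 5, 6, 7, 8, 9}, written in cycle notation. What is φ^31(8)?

2

8 lies in the 7-cycle (1, 2, 6, 5, 4, 8, 7).
Powers repeat with period 7 on this cycle, and 31 mod 7 = 3, so φ^31(8) = φ^3(8).
Stepping 3 places around the cycle: 8 → 7 → 1 → 2.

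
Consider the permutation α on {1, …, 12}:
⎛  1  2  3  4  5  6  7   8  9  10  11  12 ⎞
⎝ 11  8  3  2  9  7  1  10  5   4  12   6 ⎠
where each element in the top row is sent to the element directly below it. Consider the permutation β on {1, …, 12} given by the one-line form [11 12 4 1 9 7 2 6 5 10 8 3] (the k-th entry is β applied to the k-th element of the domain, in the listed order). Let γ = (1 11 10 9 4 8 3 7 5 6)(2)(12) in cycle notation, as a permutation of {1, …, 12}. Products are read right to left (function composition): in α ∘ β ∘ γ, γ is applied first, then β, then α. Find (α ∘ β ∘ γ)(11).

Chase 11: γ(11) = 10; β(10) = 10; α(10) = 4. Hence (α ∘ β ∘ γ)(11) = 4.

4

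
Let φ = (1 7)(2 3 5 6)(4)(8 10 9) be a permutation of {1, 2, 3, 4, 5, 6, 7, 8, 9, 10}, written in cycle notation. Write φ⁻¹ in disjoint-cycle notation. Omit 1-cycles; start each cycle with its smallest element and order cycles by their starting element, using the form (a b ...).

(1 7)(2 6 5 3)(8 9 10)

If φ sends a → b within a cycle, φ⁻¹ sends b → a; equivalently, reverse each cycle.
After reversing and putting each cycle's least element first, φ⁻¹ = (1 7)(2 6 5 3)(8 9 10).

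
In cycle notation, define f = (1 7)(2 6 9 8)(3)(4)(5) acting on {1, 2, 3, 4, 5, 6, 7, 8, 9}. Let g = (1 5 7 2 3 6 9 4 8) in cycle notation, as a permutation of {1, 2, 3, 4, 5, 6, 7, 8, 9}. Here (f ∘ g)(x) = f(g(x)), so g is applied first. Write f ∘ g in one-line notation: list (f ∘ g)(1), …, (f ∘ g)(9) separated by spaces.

5 3 9 2 1 8 6 7 4

For each element, apply g then f: 1 → 5 → 5; 2 → 3 → 3; 3 → 6 → 9; 4 → 8 → 2; 5 → 7 → 1; 6 → 9 → 8; 7 → 2 → 6; 8 → 1 → 7; 9 → 4 → 4.
So f ∘ g in one-line form is 5 3 9 2 1 8 6 7 4.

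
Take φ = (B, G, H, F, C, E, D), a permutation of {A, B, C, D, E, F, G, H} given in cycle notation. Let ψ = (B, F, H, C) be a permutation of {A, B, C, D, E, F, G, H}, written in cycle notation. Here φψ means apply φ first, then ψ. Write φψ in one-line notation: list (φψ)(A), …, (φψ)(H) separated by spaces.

A G E F D B C H

(φψ)(x) = ψ(φ(x)). Computing each image: ψ(φ(A)) = ψ(A) = A, ψ(φ(B)) = ψ(G) = G, ψ(φ(C)) = ψ(E) = E, ψ(φ(D)) = ψ(B) = F, ψ(φ(E)) = ψ(D) = D, ψ(φ(F)) = ψ(C) = B, ψ(φ(G)) = ψ(H) = C, ψ(φ(H)) = ψ(F) = H.
Hence φψ = [A G E F D B C H].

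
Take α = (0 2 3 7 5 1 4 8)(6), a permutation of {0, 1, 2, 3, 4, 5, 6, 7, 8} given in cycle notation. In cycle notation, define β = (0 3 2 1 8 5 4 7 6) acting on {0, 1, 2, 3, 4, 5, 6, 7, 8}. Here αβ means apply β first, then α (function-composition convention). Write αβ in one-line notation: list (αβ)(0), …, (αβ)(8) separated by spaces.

(αβ)(x) = α(β(x)). Computing each image: α(β(0)) = α(3) = 7, α(β(1)) = α(8) = 0, α(β(2)) = α(1) = 4, α(β(3)) = α(2) = 3, α(β(4)) = α(7) = 5, α(β(5)) = α(4) = 8, α(β(6)) = α(0) = 2, α(β(7)) = α(6) = 6, α(β(8)) = α(5) = 1.
Hence αβ = [7 0 4 3 5 8 2 6 1].

7 0 4 3 5 8 2 6 1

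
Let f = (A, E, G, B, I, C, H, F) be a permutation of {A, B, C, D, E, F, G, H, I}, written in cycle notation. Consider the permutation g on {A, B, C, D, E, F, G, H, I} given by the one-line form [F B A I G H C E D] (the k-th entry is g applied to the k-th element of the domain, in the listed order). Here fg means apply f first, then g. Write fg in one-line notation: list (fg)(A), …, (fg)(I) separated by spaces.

G D E I C F B H A

(fg)(x) = g(f(x)). Computing each image: g(f(A)) = g(E) = G, g(f(B)) = g(I) = D, g(f(C)) = g(H) = E, g(f(D)) = g(D) = I, g(f(E)) = g(G) = C, g(f(F)) = g(A) = F, g(f(G)) = g(B) = B, g(f(H)) = g(F) = H, g(f(I)) = g(C) = A.
Hence fg = [G D E I C F B H A].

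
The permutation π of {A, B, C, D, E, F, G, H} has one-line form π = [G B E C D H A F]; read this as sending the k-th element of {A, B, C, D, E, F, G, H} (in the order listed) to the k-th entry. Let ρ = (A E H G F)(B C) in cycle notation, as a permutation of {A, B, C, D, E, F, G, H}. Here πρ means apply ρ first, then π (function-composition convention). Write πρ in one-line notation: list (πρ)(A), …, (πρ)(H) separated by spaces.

D E B C F G H A

(πρ)(x) = π(ρ(x)). Computing each image: π(ρ(A)) = π(E) = D, π(ρ(B)) = π(C) = E, π(ρ(C)) = π(B) = B, π(ρ(D)) = π(D) = C, π(ρ(E)) = π(H) = F, π(ρ(F)) = π(A) = G, π(ρ(G)) = π(F) = H, π(ρ(H)) = π(G) = A.
Hence πρ = [D E B C F G H A].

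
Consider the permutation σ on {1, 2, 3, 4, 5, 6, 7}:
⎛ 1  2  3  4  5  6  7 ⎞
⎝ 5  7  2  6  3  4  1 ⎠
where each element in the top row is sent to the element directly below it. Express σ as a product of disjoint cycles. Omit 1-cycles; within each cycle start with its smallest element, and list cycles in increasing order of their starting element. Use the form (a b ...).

From 1: 1 → 5 → 3 → 2 → 7 → 1, closing the cycle (1 5 3 2 7).
Repeating from the next unused element and collecting all non-trivial cycles gives (1 5 3 2 7)(4 6).

(1 5 3 2 7)(4 6)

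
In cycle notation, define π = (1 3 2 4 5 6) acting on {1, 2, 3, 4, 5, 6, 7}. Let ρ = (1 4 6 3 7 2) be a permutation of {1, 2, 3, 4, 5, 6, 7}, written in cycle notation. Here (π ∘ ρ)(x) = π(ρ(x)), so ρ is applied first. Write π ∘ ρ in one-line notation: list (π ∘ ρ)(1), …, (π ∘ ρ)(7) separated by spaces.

5 3 7 1 6 2 4

(π ∘ ρ)(x) = π(ρ(x)). Computing each image: π(ρ(1)) = π(4) = 5, π(ρ(2)) = π(1) = 3, π(ρ(3)) = π(7) = 7, π(ρ(4)) = π(6) = 1, π(ρ(5)) = π(5) = 6, π(ρ(6)) = π(3) = 2, π(ρ(7)) = π(2) = 4.
Hence π ∘ ρ = [5 3 7 1 6 2 4].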